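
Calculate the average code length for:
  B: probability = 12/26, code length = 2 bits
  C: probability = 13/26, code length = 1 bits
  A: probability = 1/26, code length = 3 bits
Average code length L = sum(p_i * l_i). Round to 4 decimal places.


Weighted contributions p_i * l_i:
  B: (12/26) * 2 = 24/26
  C: (13/26) * 1 = 13/26
  A: (1/26) * 3 = 3/26
Sum = (24 + 13 + 3)/26 = 40/26

L = 40/26 = 1.5385 bits/symbol


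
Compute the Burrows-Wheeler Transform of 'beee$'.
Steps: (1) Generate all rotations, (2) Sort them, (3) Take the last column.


Rotations (sorted):
  0: $beee -> last char: e
  1: beee$ -> last char: $
  2: e$bee -> last char: e
  3: ee$be -> last char: e
  4: eee$b -> last char: b


BWT = e$eeb


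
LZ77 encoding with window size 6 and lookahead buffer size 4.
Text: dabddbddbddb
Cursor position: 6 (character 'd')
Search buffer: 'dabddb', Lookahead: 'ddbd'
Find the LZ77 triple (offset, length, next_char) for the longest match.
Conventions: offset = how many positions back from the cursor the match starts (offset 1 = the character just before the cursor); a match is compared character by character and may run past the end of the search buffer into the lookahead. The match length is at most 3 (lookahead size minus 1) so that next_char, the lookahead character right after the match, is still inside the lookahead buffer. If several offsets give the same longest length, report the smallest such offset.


Try each offset into the search buffer:
  offset=1 (pos 5, char 'b'): match length 0
  offset=2 (pos 4, char 'd'): match length 1
  offset=3 (pos 3, char 'd'): match length 3
  offset=4 (pos 2, char 'b'): match length 0
  offset=5 (pos 1, char 'a'): match length 0
  offset=6 (pos 0, char 'd'): match length 1
Longest match has length 3 at offset 3.
next_char = character at position 6 + 3 = 9 -> 'd'

Best match: offset=3, length=3 (matching 'ddb' starting at position 3)
LZ77 triple: (3, 3, 'd')


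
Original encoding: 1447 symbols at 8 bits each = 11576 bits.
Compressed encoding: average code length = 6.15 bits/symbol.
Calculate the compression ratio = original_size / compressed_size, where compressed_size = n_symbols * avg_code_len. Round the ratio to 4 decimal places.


original_size = n_symbols * orig_bits = 1447 * 8 = 11576 bits
compressed_size = n_symbols * avg_code_len = 1447 * 6.15 = 8899.05 bits
ratio = original_size / compressed_size = 11576 / 8899.05 = 1.3008

Compression ratio = 1.3008


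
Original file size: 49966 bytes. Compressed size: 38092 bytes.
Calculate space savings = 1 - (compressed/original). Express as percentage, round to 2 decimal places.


ratio = compressed/original = 38092/49966 = 0.762358
savings = 1 - ratio = 1 - 0.762358 = 0.237642
as a percentage: 0.237642 * 100 = 23.76%

Space savings = 1 - 38092/49966 = 23.76%


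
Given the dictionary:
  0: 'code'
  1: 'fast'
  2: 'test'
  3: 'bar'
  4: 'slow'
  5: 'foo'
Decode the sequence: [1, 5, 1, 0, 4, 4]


Look up each index in the dictionary:
  1 -> 'fast'
  5 -> 'foo'
  1 -> 'fast'
  0 -> 'code'
  4 -> 'slow'
  4 -> 'slow'

Decoded: "fast foo fast code slow slow"


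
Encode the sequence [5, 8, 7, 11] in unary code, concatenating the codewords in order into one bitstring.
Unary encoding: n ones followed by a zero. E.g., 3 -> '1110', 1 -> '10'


Encode each number as n ones followed by a terminating 0:
  5 -> 111110 (6 bits)
  8 -> 111111110 (9 bits)
  7 -> 11111110 (8 bits)
  11 -> 111111111110 (12 bits)
Total length = 6 + 9 + 8 + 12 = 35 bits.

Unary([5, 8, 7, 11]) = 11111011111111011111110111111111110 (35 bits)


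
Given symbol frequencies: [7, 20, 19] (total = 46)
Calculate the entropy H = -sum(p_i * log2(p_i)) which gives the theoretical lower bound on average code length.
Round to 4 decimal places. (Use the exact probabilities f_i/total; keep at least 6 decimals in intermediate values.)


Per-symbol terms -p_i * log2(p_i) with p_i = f_i/46:
  p = 7/46 = 0.152174: log2(p) = -2.716207, -p*log2(p) = 0.413336
  p = 20/46 = 0.434783: log2(p) = -1.201634, -p*log2(p) = 0.522450
  p = 19/46 = 0.413043: log2(p) = -1.275634, -p*log2(p) = 0.526892
H = 0.413336 + 0.522450 + 0.526892 = 1.462678

H = 1.4627 bits/symbol


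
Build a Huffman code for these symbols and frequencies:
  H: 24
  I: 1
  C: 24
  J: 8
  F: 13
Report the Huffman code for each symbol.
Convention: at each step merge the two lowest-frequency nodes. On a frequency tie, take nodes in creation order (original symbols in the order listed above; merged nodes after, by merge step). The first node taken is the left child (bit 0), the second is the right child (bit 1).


Huffman tree construction:
Step 1: Merge I(1) + J(8) = 9
Step 2: Merge (I+J)(9) + F(13) = 22
Step 3: Merge ((I+J)+F)(22) + H(24) = 46
Step 4: Merge C(24) + (((I+J)+F)+H)(46) = 70
Read each symbol's code off the tree from the root (left child = 0, right child = 1).

Codes:
  H: 11 (length 2)
  I: 1000 (length 4)
  C: 0 (length 1)
  J: 1001 (length 4)
  F: 101 (length 3)
Average code length: 147/70 = 2.1000 bits/symbol


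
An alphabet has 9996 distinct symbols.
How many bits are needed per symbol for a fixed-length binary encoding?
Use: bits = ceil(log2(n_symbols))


log2(9996) = 13.2871
Bracket: 2^13 = 8192 < 9996 <= 2^14 = 16384
So ceil(log2(9996)) = 14

bits = ceil(log2(9996)) = ceil(13.2871) = 14 bits


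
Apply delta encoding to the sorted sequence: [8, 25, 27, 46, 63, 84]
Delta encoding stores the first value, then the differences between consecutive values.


First value: 8
Deltas:
  25 - 8 = 17
  27 - 25 = 2
  46 - 27 = 19
  63 - 46 = 17
  84 - 63 = 21


Delta encoded: [8, 17, 2, 19, 17, 21]


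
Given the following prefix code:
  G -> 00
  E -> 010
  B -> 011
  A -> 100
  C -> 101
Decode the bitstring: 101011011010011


Decoding step by step:
Bits 101 -> C
Bits 011 -> B
Bits 011 -> B
Bits 010 -> E
Bits 011 -> B


Decoded message: CBBEB


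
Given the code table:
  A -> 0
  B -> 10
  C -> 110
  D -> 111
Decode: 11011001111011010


Decoding:
110 -> C
110 -> C
0 -> A
111 -> D
10 -> B
110 -> C
10 -> B


Result: CCADBCB


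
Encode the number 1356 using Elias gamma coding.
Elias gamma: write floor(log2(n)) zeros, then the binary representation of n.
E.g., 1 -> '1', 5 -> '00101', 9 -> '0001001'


num_bits = floor(log2(1356)) + 1 = 11
leading_zeros = num_bits - 1 = 10
binary(1356) = 10101001100

Elias gamma(1356) = '0000000000' + '10101001100' = 000000000010101001100 (21 bits)


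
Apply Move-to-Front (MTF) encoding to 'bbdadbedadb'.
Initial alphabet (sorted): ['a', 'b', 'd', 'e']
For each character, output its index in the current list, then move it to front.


MTF encoding:
'b': index 1 in ['a', 'b', 'd', 'e'] -> ['b', 'a', 'd', 'e']
'b': index 0 in ['b', 'a', 'd', 'e'] -> ['b', 'a', 'd', 'e']
'd': index 2 in ['b', 'a', 'd', 'e'] -> ['d', 'b', 'a', 'e']
'a': index 2 in ['d', 'b', 'a', 'e'] -> ['a', 'd', 'b', 'e']
'd': index 1 in ['a', 'd', 'b', 'e'] -> ['d', 'a', 'b', 'e']
'b': index 2 in ['d', 'a', 'b', 'e'] -> ['b', 'd', 'a', 'e']
'e': index 3 in ['b', 'd', 'a', 'e'] -> ['e', 'b', 'd', 'a']
'd': index 2 in ['e', 'b', 'd', 'a'] -> ['d', 'e', 'b', 'a']
'a': index 3 in ['d', 'e', 'b', 'a'] -> ['a', 'd', 'e', 'b']
'd': index 1 in ['a', 'd', 'e', 'b'] -> ['d', 'a', 'e', 'b']
'b': index 3 in ['d', 'a', 'e', 'b'] -> ['b', 'd', 'a', 'e']


Output: [1, 0, 2, 2, 1, 2, 3, 2, 3, 1, 3]


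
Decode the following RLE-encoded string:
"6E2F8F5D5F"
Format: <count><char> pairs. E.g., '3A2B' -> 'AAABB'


Expanding each <count><char> pair:
  6E -> 'EEEEEE'
  2F -> 'FF'
  8F -> 'FFFFFFFF'
  5D -> 'DDDDD'
  5F -> 'FFFFF'

Decoded = EEEEEEFFFFFFFFFFDDDDDFFFFF


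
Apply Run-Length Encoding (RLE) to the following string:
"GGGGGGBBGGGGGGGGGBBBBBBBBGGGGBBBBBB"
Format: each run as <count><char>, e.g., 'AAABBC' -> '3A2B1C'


Scanning runs left to right:
  i=0: run of 'G' x 6 -> '6G'
  i=6: run of 'B' x 2 -> '2B'
  i=8: run of 'G' x 9 -> '9G'
  i=17: run of 'B' x 8 -> '8B'
  i=25: run of 'G' x 4 -> '4G'
  i=29: run of 'B' x 6 -> '6B'

RLE = 6G2B9G8B4G6B


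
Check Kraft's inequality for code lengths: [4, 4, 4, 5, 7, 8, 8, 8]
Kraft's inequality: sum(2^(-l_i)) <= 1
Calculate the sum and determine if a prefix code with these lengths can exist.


Sum = 2^(-4) + 2^(-4) + 2^(-4) + 2^(-5) + 2^(-7) + 2^(-8) + 2^(-8) + 2^(-8)
    = 0.0625 + 0.0625 + 0.0625 + 0.03125 + 0.0078125 + 0.00390625 + 0.00390625 + 0.00390625
    = 61/256 = 0.23828125
Since 0.23828125 <= 1, Kraft's inequality IS satisfied.
A prefix code with these lengths CAN exist.

Kraft sum = 0.23828125. Satisfied.


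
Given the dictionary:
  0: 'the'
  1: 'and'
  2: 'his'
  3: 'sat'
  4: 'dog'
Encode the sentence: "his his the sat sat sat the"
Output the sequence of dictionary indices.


Look up each word in the dictionary:
  'his' -> 2
  'his' -> 2
  'the' -> 0
  'sat' -> 3
  'sat' -> 3
  'sat' -> 3
  'the' -> 0

Encoded: [2, 2, 0, 3, 3, 3, 0]


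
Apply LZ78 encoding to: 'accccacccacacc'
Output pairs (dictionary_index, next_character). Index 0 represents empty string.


LZ78 encoding steps:
Dictionary: {0: ''}
Step 1: w='' (idx 0), next='a' -> output (0, 'a'), add 'a' as idx 1
Step 2: w='' (idx 0), next='c' -> output (0, 'c'), add 'c' as idx 2
Step 3: w='c' (idx 2), next='c' -> output (2, 'c'), add 'cc' as idx 3
Step 4: w='c' (idx 2), next='a' -> output (2, 'a'), add 'ca' as idx 4
Step 5: w='cc' (idx 3), next='c' -> output (3, 'c'), add 'ccc' as idx 5
Step 6: w='a' (idx 1), next='c' -> output (1, 'c'), add 'ac' as idx 6
Step 7: w='ac' (idx 6), next='c' -> output (6, 'c'), add 'acc' as idx 7


Encoded: [(0, 'a'), (0, 'c'), (2, 'c'), (2, 'a'), (3, 'c'), (1, 'c'), (6, 'c')]


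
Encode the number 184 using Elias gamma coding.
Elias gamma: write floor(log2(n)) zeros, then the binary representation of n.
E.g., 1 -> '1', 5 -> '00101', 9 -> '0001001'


num_bits = floor(log2(184)) + 1 = 8
leading_zeros = num_bits - 1 = 7
binary(184) = 10111000

Elias gamma(184) = '0000000' + '10111000' = 000000010111000 (15 bits)


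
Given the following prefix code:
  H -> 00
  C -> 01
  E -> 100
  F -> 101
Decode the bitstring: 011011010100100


Decoding step by step:
Bits 01 -> C
Bits 101 -> F
Bits 101 -> F
Bits 01 -> C
Bits 00 -> H
Bits 100 -> E


Decoded message: CFFCHE


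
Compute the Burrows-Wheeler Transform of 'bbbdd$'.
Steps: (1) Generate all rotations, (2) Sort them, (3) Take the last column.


Rotations (sorted):
  0: $bbbdd -> last char: d
  1: bbbdd$ -> last char: $
  2: bbdd$b -> last char: b
  3: bdd$bb -> last char: b
  4: d$bbbd -> last char: d
  5: dd$bbb -> last char: b


BWT = d$bbdb


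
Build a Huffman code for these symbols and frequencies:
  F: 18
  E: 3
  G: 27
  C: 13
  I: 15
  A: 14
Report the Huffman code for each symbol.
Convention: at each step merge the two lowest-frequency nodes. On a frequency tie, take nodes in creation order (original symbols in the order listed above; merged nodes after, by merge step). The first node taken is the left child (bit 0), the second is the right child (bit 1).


Huffman tree construction:
Step 1: Merge E(3) + C(13) = 16
Step 2: Merge A(14) + I(15) = 29
Step 3: Merge (E+C)(16) + F(18) = 34
Step 4: Merge G(27) + (A+I)(29) = 56
Step 5: Merge ((E+C)+F)(34) + (G+(A+I))(56) = 90
Read each symbol's code off the tree from the root (left child = 0, right child = 1).

Codes:
  F: 01 (length 2)
  E: 000 (length 3)
  G: 10 (length 2)
  C: 001 (length 3)
  I: 111 (length 3)
  A: 110 (length 3)
Average code length: 225/90 = 2.5000 bits/symbol


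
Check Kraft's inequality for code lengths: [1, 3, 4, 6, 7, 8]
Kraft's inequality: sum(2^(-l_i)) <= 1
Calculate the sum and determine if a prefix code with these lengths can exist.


Sum = 2^(-1) + 2^(-3) + 2^(-4) + 2^(-6) + 2^(-7) + 2^(-8)
    = 0.5 + 0.125 + 0.0625 + 0.015625 + 0.0078125 + 0.00390625
    = 183/256 = 0.71484375
Since 0.71484375 <= 1, Kraft's inequality IS satisfied.
A prefix code with these lengths CAN exist.

Kraft sum = 0.71484375. Satisfied.


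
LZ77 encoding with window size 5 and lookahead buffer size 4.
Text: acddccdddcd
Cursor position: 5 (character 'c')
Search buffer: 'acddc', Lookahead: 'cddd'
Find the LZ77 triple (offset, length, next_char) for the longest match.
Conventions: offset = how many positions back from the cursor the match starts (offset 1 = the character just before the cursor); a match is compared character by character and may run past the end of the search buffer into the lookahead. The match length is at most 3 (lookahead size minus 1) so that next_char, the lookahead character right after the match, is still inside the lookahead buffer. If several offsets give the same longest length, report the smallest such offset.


Try each offset into the search buffer:
  offset=1 (pos 4, char 'c'): match length 1
  offset=2 (pos 3, char 'd'): match length 0
  offset=3 (pos 2, char 'd'): match length 0
  offset=4 (pos 1, char 'c'): match length 3
  offset=5 (pos 0, char 'a'): match length 0
Longest match has length 3 at offset 4.
next_char = character at position 5 + 3 = 8 -> 'd'

Best match: offset=4, length=3 (matching 'cdd' starting at position 1)
LZ77 triple: (4, 3, 'd')


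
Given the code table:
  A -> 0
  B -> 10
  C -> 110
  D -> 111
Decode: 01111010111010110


Decoding:
0 -> A
111 -> D
10 -> B
10 -> B
111 -> D
0 -> A
10 -> B
110 -> C


Result: ADBBDABC


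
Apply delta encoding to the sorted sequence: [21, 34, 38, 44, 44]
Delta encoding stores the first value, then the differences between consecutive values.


First value: 21
Deltas:
  34 - 21 = 13
  38 - 34 = 4
  44 - 38 = 6
  44 - 44 = 0


Delta encoded: [21, 13, 4, 6, 0]


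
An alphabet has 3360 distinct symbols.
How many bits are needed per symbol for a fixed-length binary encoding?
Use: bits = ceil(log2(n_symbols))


log2(3360) = 11.7142
Bracket: 2^11 = 2048 < 3360 <= 2^12 = 4096
So ceil(log2(3360)) = 12

bits = ceil(log2(3360)) = ceil(11.7142) = 12 bits


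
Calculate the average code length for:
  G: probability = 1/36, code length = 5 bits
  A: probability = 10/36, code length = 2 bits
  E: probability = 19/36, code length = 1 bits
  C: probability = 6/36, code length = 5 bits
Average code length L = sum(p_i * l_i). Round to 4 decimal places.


Weighted contributions p_i * l_i:
  G: (1/36) * 5 = 5/36
  A: (10/36) * 2 = 20/36
  E: (19/36) * 1 = 19/36
  C: (6/36) * 5 = 30/36
Sum = (5 + 20 + 19 + 30)/36 = 74/36

L = 74/36 = 2.0556 bits/symbol


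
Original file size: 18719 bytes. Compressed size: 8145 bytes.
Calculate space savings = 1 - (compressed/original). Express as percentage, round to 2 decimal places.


ratio = compressed/original = 8145/18719 = 0.435119
savings = 1 - ratio = 1 - 0.435119 = 0.564881
as a percentage: 0.564881 * 100 = 56.49%

Space savings = 1 - 8145/18719 = 56.49%


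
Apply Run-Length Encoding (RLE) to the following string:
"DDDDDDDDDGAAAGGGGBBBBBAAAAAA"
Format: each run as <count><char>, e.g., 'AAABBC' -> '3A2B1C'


Scanning runs left to right:
  i=0: run of 'D' x 9 -> '9D'
  i=9: run of 'G' x 1 -> '1G'
  i=10: run of 'A' x 3 -> '3A'
  i=13: run of 'G' x 4 -> '4G'
  i=17: run of 'B' x 5 -> '5B'
  i=22: run of 'A' x 6 -> '6A'

RLE = 9D1G3A4G5B6A


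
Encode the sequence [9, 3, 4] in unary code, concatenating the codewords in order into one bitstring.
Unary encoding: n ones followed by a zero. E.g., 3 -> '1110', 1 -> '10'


Encode each number as n ones followed by a terminating 0:
  9 -> 1111111110 (10 bits)
  3 -> 1110 (4 bits)
  4 -> 11110 (5 bits)
Total length = 10 + 4 + 5 = 19 bits.

Unary([9, 3, 4]) = 1111111110111011110 (19 bits)


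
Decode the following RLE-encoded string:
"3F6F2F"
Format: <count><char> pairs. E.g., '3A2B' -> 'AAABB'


Expanding each <count><char> pair:
  3F -> 'FFF'
  6F -> 'FFFFFF'
  2F -> 'FF'

Decoded = FFFFFFFFFFF


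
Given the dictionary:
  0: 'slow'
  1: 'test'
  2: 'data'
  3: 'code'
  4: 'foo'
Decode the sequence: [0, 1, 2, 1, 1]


Look up each index in the dictionary:
  0 -> 'slow'
  1 -> 'test'
  2 -> 'data'
  1 -> 'test'
  1 -> 'test'

Decoded: "slow test data test test"


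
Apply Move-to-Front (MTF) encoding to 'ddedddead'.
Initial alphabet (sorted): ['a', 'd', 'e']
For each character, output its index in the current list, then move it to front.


MTF encoding:
'd': index 1 in ['a', 'd', 'e'] -> ['d', 'a', 'e']
'd': index 0 in ['d', 'a', 'e'] -> ['d', 'a', 'e']
'e': index 2 in ['d', 'a', 'e'] -> ['e', 'd', 'a']
'd': index 1 in ['e', 'd', 'a'] -> ['d', 'e', 'a']
'd': index 0 in ['d', 'e', 'a'] -> ['d', 'e', 'a']
'd': index 0 in ['d', 'e', 'a'] -> ['d', 'e', 'a']
'e': index 1 in ['d', 'e', 'a'] -> ['e', 'd', 'a']
'a': index 2 in ['e', 'd', 'a'] -> ['a', 'e', 'd']
'd': index 2 in ['a', 'e', 'd'] -> ['d', 'a', 'e']


Output: [1, 0, 2, 1, 0, 0, 1, 2, 2]


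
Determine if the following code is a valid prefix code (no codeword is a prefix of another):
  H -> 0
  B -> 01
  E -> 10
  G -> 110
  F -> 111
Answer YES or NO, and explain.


Checking each pair (does one codeword prefix another?):
  H='0' vs B='01': prefix -- VIOLATION

NO -- this is NOT a valid prefix code. H (0) is a prefix of B (01).


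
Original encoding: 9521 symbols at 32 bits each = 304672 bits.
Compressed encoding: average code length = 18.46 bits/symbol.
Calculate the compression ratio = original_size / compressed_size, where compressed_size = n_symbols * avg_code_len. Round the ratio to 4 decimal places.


original_size = n_symbols * orig_bits = 9521 * 32 = 304672 bits
compressed_size = n_symbols * avg_code_len = 9521 * 18.46 = 175757.66 bits
ratio = original_size / compressed_size = 304672 / 175757.66 = 1.7335

Compression ratio = 1.7335


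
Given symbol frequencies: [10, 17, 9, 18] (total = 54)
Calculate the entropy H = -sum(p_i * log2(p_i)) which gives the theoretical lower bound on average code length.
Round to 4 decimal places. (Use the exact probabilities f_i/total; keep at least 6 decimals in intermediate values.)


Per-symbol terms -p_i * log2(p_i) with p_i = f_i/54:
  p = 10/54 = 0.185185: log2(p) = -2.432959, -p*log2(p) = 0.450548
  p = 17/54 = 0.314815: log2(p) = -1.667425, -p*log2(p) = 0.524930
  p = 9/54 = 0.166667: log2(p) = -2.584963, -p*log2(p) = 0.430827
  p = 18/54 = 0.333333: log2(p) = -1.584963, -p*log2(p) = 0.528321
H = 0.450548 + 0.524930 + 0.430827 + 0.528321 = 1.934626

H = 1.9346 bits/symbol


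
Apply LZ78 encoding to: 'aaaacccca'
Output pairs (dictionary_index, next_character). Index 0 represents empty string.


LZ78 encoding steps:
Dictionary: {0: ''}
Step 1: w='' (idx 0), next='a' -> output (0, 'a'), add 'a' as idx 1
Step 2: w='a' (idx 1), next='a' -> output (1, 'a'), add 'aa' as idx 2
Step 3: w='a' (idx 1), next='c' -> output (1, 'c'), add 'ac' as idx 3
Step 4: w='' (idx 0), next='c' -> output (0, 'c'), add 'c' as idx 4
Step 5: w='c' (idx 4), next='c' -> output (4, 'c'), add 'cc' as idx 5
Step 6: w='a' (idx 1), end of input -> output (1, '')


Encoded: [(0, 'a'), (1, 'a'), (1, 'c'), (0, 'c'), (4, 'c'), (1, '')]


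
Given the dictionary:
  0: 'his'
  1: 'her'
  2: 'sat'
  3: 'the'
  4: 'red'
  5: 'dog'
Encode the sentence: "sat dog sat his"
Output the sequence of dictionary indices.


Look up each word in the dictionary:
  'sat' -> 2
  'dog' -> 5
  'sat' -> 2
  'his' -> 0

Encoded: [2, 5, 2, 0]


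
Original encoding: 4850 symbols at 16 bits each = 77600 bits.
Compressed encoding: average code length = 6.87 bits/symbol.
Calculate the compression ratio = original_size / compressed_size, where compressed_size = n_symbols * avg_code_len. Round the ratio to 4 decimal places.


original_size = n_symbols * orig_bits = 4850 * 16 = 77600 bits
compressed_size = n_symbols * avg_code_len = 4850 * 6.87 = 33319.5 bits
ratio = original_size / compressed_size = 77600 / 33319.5 = 2.329

Compression ratio = 2.329


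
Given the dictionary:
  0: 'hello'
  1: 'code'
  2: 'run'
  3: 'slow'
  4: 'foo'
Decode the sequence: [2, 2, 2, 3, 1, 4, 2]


Look up each index in the dictionary:
  2 -> 'run'
  2 -> 'run'
  2 -> 'run'
  3 -> 'slow'
  1 -> 'code'
  4 -> 'foo'
  2 -> 'run'

Decoded: "run run run slow code foo run"


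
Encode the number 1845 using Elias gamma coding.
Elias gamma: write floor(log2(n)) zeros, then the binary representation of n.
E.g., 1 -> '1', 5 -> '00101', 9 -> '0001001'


num_bits = floor(log2(1845)) + 1 = 11
leading_zeros = num_bits - 1 = 10
binary(1845) = 11100110101

Elias gamma(1845) = '0000000000' + '11100110101' = 000000000011100110101 (21 bits)


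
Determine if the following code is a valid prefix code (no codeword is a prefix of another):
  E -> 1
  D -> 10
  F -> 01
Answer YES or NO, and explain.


Checking each pair (does one codeword prefix another?):
  E='1' vs D='10': prefix -- VIOLATION

NO -- this is NOT a valid prefix code. E (1) is a prefix of D (10).


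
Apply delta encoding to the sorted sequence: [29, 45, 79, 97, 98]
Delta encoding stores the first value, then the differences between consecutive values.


First value: 29
Deltas:
  45 - 29 = 16
  79 - 45 = 34
  97 - 79 = 18
  98 - 97 = 1


Delta encoded: [29, 16, 34, 18, 1]


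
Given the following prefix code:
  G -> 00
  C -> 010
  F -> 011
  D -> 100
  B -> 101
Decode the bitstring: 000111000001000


Decoding step by step:
Bits 00 -> G
Bits 011 -> F
Bits 100 -> D
Bits 00 -> G
Bits 010 -> C
Bits 00 -> G


Decoded message: GFDGCG


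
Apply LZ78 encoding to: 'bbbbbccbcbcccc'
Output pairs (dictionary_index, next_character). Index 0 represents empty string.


LZ78 encoding steps:
Dictionary: {0: ''}
Step 1: w='' (idx 0), next='b' -> output (0, 'b'), add 'b' as idx 1
Step 2: w='b' (idx 1), next='b' -> output (1, 'b'), add 'bb' as idx 2
Step 3: w='bb' (idx 2), next='c' -> output (2, 'c'), add 'bbc' as idx 3
Step 4: w='' (idx 0), next='c' -> output (0, 'c'), add 'c' as idx 4
Step 5: w='b' (idx 1), next='c' -> output (1, 'c'), add 'bc' as idx 5
Step 6: w='bc' (idx 5), next='c' -> output (5, 'c'), add 'bcc' as idx 6
Step 7: w='c' (idx 4), next='c' -> output (4, 'c'), add 'cc' as idx 7


Encoded: [(0, 'b'), (1, 'b'), (2, 'c'), (0, 'c'), (1, 'c'), (5, 'c'), (4, 'c')]


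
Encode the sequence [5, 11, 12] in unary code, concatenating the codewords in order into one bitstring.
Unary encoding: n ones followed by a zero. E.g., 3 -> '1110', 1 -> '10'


Encode each number as n ones followed by a terminating 0:
  5 -> 111110 (6 bits)
  11 -> 111111111110 (12 bits)
  12 -> 1111111111110 (13 bits)
Total length = 6 + 12 + 13 = 31 bits.

Unary([5, 11, 12]) = 1111101111111111101111111111110 (31 bits)


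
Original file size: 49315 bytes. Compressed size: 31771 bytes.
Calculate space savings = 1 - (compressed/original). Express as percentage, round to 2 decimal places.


ratio = compressed/original = 31771/49315 = 0.644246
savings = 1 - ratio = 1 - 0.644246 = 0.355754
as a percentage: 0.355754 * 100 = 35.58%

Space savings = 1 - 31771/49315 = 35.58%


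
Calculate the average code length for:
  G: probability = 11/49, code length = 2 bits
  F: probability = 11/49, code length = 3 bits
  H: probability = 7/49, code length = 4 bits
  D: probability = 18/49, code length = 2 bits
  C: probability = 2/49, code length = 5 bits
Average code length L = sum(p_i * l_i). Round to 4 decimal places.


Weighted contributions p_i * l_i:
  G: (11/49) * 2 = 22/49
  F: (11/49) * 3 = 33/49
  H: (7/49) * 4 = 28/49
  D: (18/49) * 2 = 36/49
  C: (2/49) * 5 = 10/49
Sum = (22 + 33 + 28 + 36 + 10)/49 = 129/49

L = 129/49 = 2.6327 bits/symbol


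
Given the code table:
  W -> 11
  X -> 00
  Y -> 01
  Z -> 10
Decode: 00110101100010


Decoding:
00 -> X
11 -> W
01 -> Y
01 -> Y
10 -> Z
00 -> X
10 -> Z


Result: XWYYZXZ


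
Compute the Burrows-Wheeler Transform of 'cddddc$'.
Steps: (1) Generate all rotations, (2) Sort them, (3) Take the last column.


Rotations (sorted):
  0: $cddddc -> last char: c
  1: c$cdddd -> last char: d
  2: cddddc$ -> last char: $
  3: dc$cddd -> last char: d
  4: ddc$cdd -> last char: d
  5: dddc$cd -> last char: d
  6: ddddc$c -> last char: c


BWT = cd$dddc


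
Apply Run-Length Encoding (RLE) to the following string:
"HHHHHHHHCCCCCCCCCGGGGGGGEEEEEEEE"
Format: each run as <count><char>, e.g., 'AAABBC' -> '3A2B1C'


Scanning runs left to right:
  i=0: run of 'H' x 8 -> '8H'
  i=8: run of 'C' x 9 -> '9C'
  i=17: run of 'G' x 7 -> '7G'
  i=24: run of 'E' x 8 -> '8E'

RLE = 8H9C7G8E


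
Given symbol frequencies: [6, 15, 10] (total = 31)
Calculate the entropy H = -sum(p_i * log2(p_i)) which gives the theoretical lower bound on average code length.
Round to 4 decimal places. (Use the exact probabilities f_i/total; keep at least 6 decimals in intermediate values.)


Per-symbol terms -p_i * log2(p_i) with p_i = f_i/31:
  p = 6/31 = 0.193548: log2(p) = -2.369234, -p*log2(p) = 0.458561
  p = 15/31 = 0.483871: log2(p) = -1.047306, -p*log2(p) = 0.506761
  p = 10/31 = 0.322581: log2(p) = -1.632268, -p*log2(p) = 0.526538
H = 0.458561 + 0.506761 + 0.526538 = 1.491860

H = 1.4919 bits/symbol


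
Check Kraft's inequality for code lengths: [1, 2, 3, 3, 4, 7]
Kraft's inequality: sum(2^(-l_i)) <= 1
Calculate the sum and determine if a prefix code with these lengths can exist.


Sum = 2^(-1) + 2^(-2) + 2^(-3) + 2^(-3) + 2^(-4) + 2^(-7)
    = 0.5 + 0.25 + 0.125 + 0.125 + 0.0625 + 0.0078125
    = 137/128 = 1.0703125
Since 1.0703125 > 1, Kraft's inequality is NOT satisfied.
A prefix code with these lengths CANNOT exist.

Kraft sum = 1.0703125. Not satisfied.


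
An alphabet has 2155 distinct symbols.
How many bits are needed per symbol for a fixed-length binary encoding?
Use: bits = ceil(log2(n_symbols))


log2(2155) = 11.0735
Bracket: 2^11 = 2048 < 2155 <= 2^12 = 4096
So ceil(log2(2155)) = 12

bits = ceil(log2(2155)) = ceil(11.0735) = 12 bits


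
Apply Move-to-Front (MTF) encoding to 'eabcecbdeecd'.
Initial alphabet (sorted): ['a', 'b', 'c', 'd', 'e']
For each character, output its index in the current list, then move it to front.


MTF encoding:
'e': index 4 in ['a', 'b', 'c', 'd', 'e'] -> ['e', 'a', 'b', 'c', 'd']
'a': index 1 in ['e', 'a', 'b', 'c', 'd'] -> ['a', 'e', 'b', 'c', 'd']
'b': index 2 in ['a', 'e', 'b', 'c', 'd'] -> ['b', 'a', 'e', 'c', 'd']
'c': index 3 in ['b', 'a', 'e', 'c', 'd'] -> ['c', 'b', 'a', 'e', 'd']
'e': index 3 in ['c', 'b', 'a', 'e', 'd'] -> ['e', 'c', 'b', 'a', 'd']
'c': index 1 in ['e', 'c', 'b', 'a', 'd'] -> ['c', 'e', 'b', 'a', 'd']
'b': index 2 in ['c', 'e', 'b', 'a', 'd'] -> ['b', 'c', 'e', 'a', 'd']
'd': index 4 in ['b', 'c', 'e', 'a', 'd'] -> ['d', 'b', 'c', 'e', 'a']
'e': index 3 in ['d', 'b', 'c', 'e', 'a'] -> ['e', 'd', 'b', 'c', 'a']
'e': index 0 in ['e', 'd', 'b', 'c', 'a'] -> ['e', 'd', 'b', 'c', 'a']
'c': index 3 in ['e', 'd', 'b', 'c', 'a'] -> ['c', 'e', 'd', 'b', 'a']
'd': index 2 in ['c', 'e', 'd', 'b', 'a'] -> ['d', 'c', 'e', 'b', 'a']


Output: [4, 1, 2, 3, 3, 1, 2, 4, 3, 0, 3, 2]


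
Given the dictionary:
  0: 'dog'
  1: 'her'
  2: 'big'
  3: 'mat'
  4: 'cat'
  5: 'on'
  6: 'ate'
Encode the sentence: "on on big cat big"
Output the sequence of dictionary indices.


Look up each word in the dictionary:
  'on' -> 5
  'on' -> 5
  'big' -> 2
  'cat' -> 4
  'big' -> 2

Encoded: [5, 5, 2, 4, 2]


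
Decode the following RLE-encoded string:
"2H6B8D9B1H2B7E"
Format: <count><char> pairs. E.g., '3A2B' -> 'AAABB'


Expanding each <count><char> pair:
  2H -> 'HH'
  6B -> 'BBBBBB'
  8D -> 'DDDDDDDD'
  9B -> 'BBBBBBBBB'
  1H -> 'H'
  2B -> 'BB'
  7E -> 'EEEEEEE'

Decoded = HHBBBBBBDDDDDDDDBBBBBBBBBHBBEEEEEEE


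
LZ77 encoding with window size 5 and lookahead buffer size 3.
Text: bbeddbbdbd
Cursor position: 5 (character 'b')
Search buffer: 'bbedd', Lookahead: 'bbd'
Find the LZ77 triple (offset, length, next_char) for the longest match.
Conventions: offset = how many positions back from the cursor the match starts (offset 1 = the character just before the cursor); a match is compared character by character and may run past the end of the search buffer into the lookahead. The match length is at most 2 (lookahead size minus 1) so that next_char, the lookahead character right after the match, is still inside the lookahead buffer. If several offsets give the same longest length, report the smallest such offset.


Try each offset into the search buffer:
  offset=1 (pos 4, char 'd'): match length 0
  offset=2 (pos 3, char 'd'): match length 0
  offset=3 (pos 2, char 'e'): match length 0
  offset=4 (pos 1, char 'b'): match length 1
  offset=5 (pos 0, char 'b'): match length 2
Longest match has length 2 at offset 5.
next_char = character at position 5 + 2 = 7 -> 'd'

Best match: offset=5, length=2 (matching 'bb' starting at position 0)
LZ77 triple: (5, 2, 'd')


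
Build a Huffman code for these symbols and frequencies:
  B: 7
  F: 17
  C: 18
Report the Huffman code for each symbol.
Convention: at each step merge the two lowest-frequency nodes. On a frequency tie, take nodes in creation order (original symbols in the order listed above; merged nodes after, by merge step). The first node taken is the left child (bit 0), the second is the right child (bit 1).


Huffman tree construction:
Step 1: Merge B(7) + F(17) = 24
Step 2: Merge C(18) + (B+F)(24) = 42
Read each symbol's code off the tree from the root (left child = 0, right child = 1).

Codes:
  B: 10 (length 2)
  F: 11 (length 2)
  C: 0 (length 1)
Average code length: 66/42 = 1.5714 bits/symbol


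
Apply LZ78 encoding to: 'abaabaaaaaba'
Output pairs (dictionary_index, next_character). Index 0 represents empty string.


LZ78 encoding steps:
Dictionary: {0: ''}
Step 1: w='' (idx 0), next='a' -> output (0, 'a'), add 'a' as idx 1
Step 2: w='' (idx 0), next='b' -> output (0, 'b'), add 'b' as idx 2
Step 3: w='a' (idx 1), next='a' -> output (1, 'a'), add 'aa' as idx 3
Step 4: w='b' (idx 2), next='a' -> output (2, 'a'), add 'ba' as idx 4
Step 5: w='aa' (idx 3), next='a' -> output (3, 'a'), add 'aaa' as idx 5
Step 6: w='a' (idx 1), next='b' -> output (1, 'b'), add 'ab' as idx 6
Step 7: w='a' (idx 1), end of input -> output (1, '')


Encoded: [(0, 'a'), (0, 'b'), (1, 'a'), (2, 'a'), (3, 'a'), (1, 'b'), (1, '')]


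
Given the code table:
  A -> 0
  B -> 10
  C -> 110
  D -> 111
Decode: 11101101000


Decoding:
111 -> D
0 -> A
110 -> C
10 -> B
0 -> A
0 -> A


Result: DACBAA


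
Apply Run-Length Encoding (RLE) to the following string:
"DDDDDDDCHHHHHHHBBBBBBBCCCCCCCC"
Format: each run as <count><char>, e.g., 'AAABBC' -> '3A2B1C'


Scanning runs left to right:
  i=0: run of 'D' x 7 -> '7D'
  i=7: run of 'C' x 1 -> '1C'
  i=8: run of 'H' x 7 -> '7H'
  i=15: run of 'B' x 7 -> '7B'
  i=22: run of 'C' x 8 -> '8C'

RLE = 7D1C7H7B8C


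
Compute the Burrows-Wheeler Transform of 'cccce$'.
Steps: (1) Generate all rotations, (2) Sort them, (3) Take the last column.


Rotations (sorted):
  0: $cccce -> last char: e
  1: cccce$ -> last char: $
  2: ccce$c -> last char: c
  3: cce$cc -> last char: c
  4: ce$ccc -> last char: c
  5: e$cccc -> last char: c


BWT = e$cccc


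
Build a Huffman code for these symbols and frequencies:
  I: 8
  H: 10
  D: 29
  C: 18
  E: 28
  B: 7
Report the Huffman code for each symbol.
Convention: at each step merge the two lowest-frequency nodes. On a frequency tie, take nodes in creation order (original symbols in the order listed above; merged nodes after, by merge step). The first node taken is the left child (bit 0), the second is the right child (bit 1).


Huffman tree construction:
Step 1: Merge B(7) + I(8) = 15
Step 2: Merge H(10) + (B+I)(15) = 25
Step 3: Merge C(18) + (H+(B+I))(25) = 43
Step 4: Merge E(28) + D(29) = 57
Step 5: Merge (C+(H+(B+I)))(43) + (E+D)(57) = 100
Read each symbol's code off the tree from the root (left child = 0, right child = 1).

Codes:
  I: 0111 (length 4)
  H: 010 (length 3)
  D: 11 (length 2)
  C: 00 (length 2)
  E: 10 (length 2)
  B: 0110 (length 4)
Average code length: 240/100 = 2.4000 bits/symbol


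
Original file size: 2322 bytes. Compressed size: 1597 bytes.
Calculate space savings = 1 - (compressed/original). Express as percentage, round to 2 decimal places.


ratio = compressed/original = 1597/2322 = 0.687769
savings = 1 - ratio = 1 - 0.687769 = 0.312231
as a percentage: 0.312231 * 100 = 31.22%

Space savings = 1 - 1597/2322 = 31.22%


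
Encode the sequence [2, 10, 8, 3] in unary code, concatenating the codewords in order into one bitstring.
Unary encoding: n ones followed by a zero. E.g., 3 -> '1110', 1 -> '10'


Encode each number as n ones followed by a terminating 0:
  2 -> 110 (3 bits)
  10 -> 11111111110 (11 bits)
  8 -> 111111110 (9 bits)
  3 -> 1110 (4 bits)
Total length = 3 + 11 + 9 + 4 = 27 bits.

Unary([2, 10, 8, 3]) = 110111111111101111111101110 (27 bits)


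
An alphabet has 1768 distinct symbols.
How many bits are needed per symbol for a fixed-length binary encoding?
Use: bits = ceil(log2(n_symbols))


log2(1768) = 10.7879
Bracket: 2^10 = 1024 < 1768 <= 2^11 = 2048
So ceil(log2(1768)) = 11

bits = ceil(log2(1768)) = ceil(10.7879) = 11 bits


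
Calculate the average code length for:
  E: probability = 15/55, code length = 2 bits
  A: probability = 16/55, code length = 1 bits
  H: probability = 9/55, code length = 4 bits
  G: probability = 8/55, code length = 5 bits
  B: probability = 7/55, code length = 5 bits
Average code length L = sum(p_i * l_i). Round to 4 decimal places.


Weighted contributions p_i * l_i:
  E: (15/55) * 2 = 30/55
  A: (16/55) * 1 = 16/55
  H: (9/55) * 4 = 36/55
  G: (8/55) * 5 = 40/55
  B: (7/55) * 5 = 35/55
Sum = (30 + 16 + 36 + 40 + 35)/55 = 157/55

L = 157/55 = 2.8545 bits/symbol


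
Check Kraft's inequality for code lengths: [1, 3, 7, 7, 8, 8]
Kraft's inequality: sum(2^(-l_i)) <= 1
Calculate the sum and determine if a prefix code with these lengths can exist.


Sum = 2^(-1) + 2^(-3) + 2^(-7) + 2^(-7) + 2^(-8) + 2^(-8)
    = 0.5 + 0.125 + 0.0078125 + 0.0078125 + 0.00390625 + 0.00390625
    = 166/256 = 0.6484375
Since 0.6484375 <= 1, Kraft's inequality IS satisfied.
A prefix code with these lengths CAN exist.

Kraft sum = 0.6484375. Satisfied.


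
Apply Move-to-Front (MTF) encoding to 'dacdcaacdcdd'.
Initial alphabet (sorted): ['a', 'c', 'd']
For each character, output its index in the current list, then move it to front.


MTF encoding:
'd': index 2 in ['a', 'c', 'd'] -> ['d', 'a', 'c']
'a': index 1 in ['d', 'a', 'c'] -> ['a', 'd', 'c']
'c': index 2 in ['a', 'd', 'c'] -> ['c', 'a', 'd']
'd': index 2 in ['c', 'a', 'd'] -> ['d', 'c', 'a']
'c': index 1 in ['d', 'c', 'a'] -> ['c', 'd', 'a']
'a': index 2 in ['c', 'd', 'a'] -> ['a', 'c', 'd']
'a': index 0 in ['a', 'c', 'd'] -> ['a', 'c', 'd']
'c': index 1 in ['a', 'c', 'd'] -> ['c', 'a', 'd']
'd': index 2 in ['c', 'a', 'd'] -> ['d', 'c', 'a']
'c': index 1 in ['d', 'c', 'a'] -> ['c', 'd', 'a']
'd': index 1 in ['c', 'd', 'a'] -> ['d', 'c', 'a']
'd': index 0 in ['d', 'c', 'a'] -> ['d', 'c', 'a']


Output: [2, 1, 2, 2, 1, 2, 0, 1, 2, 1, 1, 0]


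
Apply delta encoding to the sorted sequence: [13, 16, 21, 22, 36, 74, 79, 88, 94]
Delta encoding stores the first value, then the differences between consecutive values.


First value: 13
Deltas:
  16 - 13 = 3
  21 - 16 = 5
  22 - 21 = 1
  36 - 22 = 14
  74 - 36 = 38
  79 - 74 = 5
  88 - 79 = 9
  94 - 88 = 6


Delta encoded: [13, 3, 5, 1, 14, 38, 5, 9, 6]


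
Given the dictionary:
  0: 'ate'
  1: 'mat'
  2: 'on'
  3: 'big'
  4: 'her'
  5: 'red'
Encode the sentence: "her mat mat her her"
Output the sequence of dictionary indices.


Look up each word in the dictionary:
  'her' -> 4
  'mat' -> 1
  'mat' -> 1
  'her' -> 4
  'her' -> 4

Encoded: [4, 1, 1, 4, 4]


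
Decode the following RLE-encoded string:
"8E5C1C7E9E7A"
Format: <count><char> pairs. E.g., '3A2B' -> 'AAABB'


Expanding each <count><char> pair:
  8E -> 'EEEEEEEE'
  5C -> 'CCCCC'
  1C -> 'C'
  7E -> 'EEEEEEE'
  9E -> 'EEEEEEEEE'
  7A -> 'AAAAAAA'

Decoded = EEEEEEEECCCCCCEEEEEEEEEEEEEEEEAAAAAAA


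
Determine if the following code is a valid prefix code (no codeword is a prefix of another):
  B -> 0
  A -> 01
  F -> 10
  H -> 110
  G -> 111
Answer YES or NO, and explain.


Checking each pair (does one codeword prefix another?):
  B='0' vs A='01': prefix -- VIOLATION

NO -- this is NOT a valid prefix code. B (0) is a prefix of A (01).


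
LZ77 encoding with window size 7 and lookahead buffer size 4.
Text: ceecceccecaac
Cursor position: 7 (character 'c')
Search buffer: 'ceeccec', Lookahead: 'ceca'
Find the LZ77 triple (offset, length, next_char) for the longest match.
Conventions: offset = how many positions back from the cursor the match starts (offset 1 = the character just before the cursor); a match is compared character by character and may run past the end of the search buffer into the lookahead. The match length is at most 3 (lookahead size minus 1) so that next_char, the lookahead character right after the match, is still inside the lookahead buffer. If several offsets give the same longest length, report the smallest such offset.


Try each offset into the search buffer:
  offset=1 (pos 6, char 'c'): match length 1
  offset=2 (pos 5, char 'e'): match length 0
  offset=3 (pos 4, char 'c'): match length 3
  offset=4 (pos 3, char 'c'): match length 1
  offset=5 (pos 2, char 'e'): match length 0
  offset=6 (pos 1, char 'e'): match length 0
  offset=7 (pos 0, char 'c'): match length 2
Longest match has length 3 at offset 3.
next_char = character at position 7 + 3 = 10 -> 'a'

Best match: offset=3, length=3 (matching 'cec' starting at position 4)
LZ77 triple: (3, 3, 'a')


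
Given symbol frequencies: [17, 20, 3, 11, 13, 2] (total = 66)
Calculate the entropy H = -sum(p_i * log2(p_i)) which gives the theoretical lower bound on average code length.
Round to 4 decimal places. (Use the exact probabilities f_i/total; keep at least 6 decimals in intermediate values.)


Per-symbol terms -p_i * log2(p_i) with p_i = f_i/66:
  p = 17/66 = 0.257576: log2(p) = -1.956931, -p*log2(p) = 0.504058
  p = 20/66 = 0.303030: log2(p) = -1.722466, -p*log2(p) = 0.521959
  p = 3/66 = 0.045455: log2(p) = -4.459432, -p*log2(p) = 0.202701
  p = 11/66 = 0.166667: log2(p) = -2.584963, -p*log2(p) = 0.430827
  p = 13/66 = 0.196970: log2(p) = -2.343954, -p*log2(p) = 0.461688
  p = 2/66 = 0.030303: log2(p) = -5.044394, -p*log2(p) = 0.152860
H = 0.504058 + 0.521959 + 0.202701 + 0.430827 + 0.461688 + 0.152860 = 2.274093

H = 2.2741 bits/symbol


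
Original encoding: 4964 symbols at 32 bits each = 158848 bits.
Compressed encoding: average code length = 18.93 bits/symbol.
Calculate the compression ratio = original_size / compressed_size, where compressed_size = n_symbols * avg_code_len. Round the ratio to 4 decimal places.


original_size = n_symbols * orig_bits = 4964 * 32 = 158848 bits
compressed_size = n_symbols * avg_code_len = 4964 * 18.93 = 93968.52 bits
ratio = original_size / compressed_size = 158848 / 93968.52 = 1.6904

Compression ratio = 1.6904


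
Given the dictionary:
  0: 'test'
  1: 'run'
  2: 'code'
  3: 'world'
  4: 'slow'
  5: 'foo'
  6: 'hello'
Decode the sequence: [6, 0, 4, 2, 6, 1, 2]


Look up each index in the dictionary:
  6 -> 'hello'
  0 -> 'test'
  4 -> 'slow'
  2 -> 'code'
  6 -> 'hello'
  1 -> 'run'
  2 -> 'code'

Decoded: "hello test slow code hello run code"


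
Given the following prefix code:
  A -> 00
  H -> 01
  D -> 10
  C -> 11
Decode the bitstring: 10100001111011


Decoding step by step:
Bits 10 -> D
Bits 10 -> D
Bits 00 -> A
Bits 01 -> H
Bits 11 -> C
Bits 10 -> D
Bits 11 -> C


Decoded message: DDAHCDC


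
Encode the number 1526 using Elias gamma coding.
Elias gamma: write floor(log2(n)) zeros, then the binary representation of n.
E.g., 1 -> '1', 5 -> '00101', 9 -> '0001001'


num_bits = floor(log2(1526)) + 1 = 11
leading_zeros = num_bits - 1 = 10
binary(1526) = 10111110110

Elias gamma(1526) = '0000000000' + '10111110110' = 000000000010111110110 (21 bits)


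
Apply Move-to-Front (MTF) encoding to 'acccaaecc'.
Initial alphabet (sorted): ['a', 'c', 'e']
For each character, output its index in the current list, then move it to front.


MTF encoding:
'a': index 0 in ['a', 'c', 'e'] -> ['a', 'c', 'e']
'c': index 1 in ['a', 'c', 'e'] -> ['c', 'a', 'e']
'c': index 0 in ['c', 'a', 'e'] -> ['c', 'a', 'e']
'c': index 0 in ['c', 'a', 'e'] -> ['c', 'a', 'e']
'a': index 1 in ['c', 'a', 'e'] -> ['a', 'c', 'e']
'a': index 0 in ['a', 'c', 'e'] -> ['a', 'c', 'e']
'e': index 2 in ['a', 'c', 'e'] -> ['e', 'a', 'c']
'c': index 2 in ['e', 'a', 'c'] -> ['c', 'e', 'a']
'c': index 0 in ['c', 'e', 'a'] -> ['c', 'e', 'a']


Output: [0, 1, 0, 0, 1, 0, 2, 2, 0]
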